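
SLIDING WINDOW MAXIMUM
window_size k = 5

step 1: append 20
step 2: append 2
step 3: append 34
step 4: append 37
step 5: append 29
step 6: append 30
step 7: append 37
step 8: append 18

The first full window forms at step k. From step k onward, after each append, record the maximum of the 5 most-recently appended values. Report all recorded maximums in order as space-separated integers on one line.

step 1: append 20 -> window=[20] (not full yet)
step 2: append 2 -> window=[20, 2] (not full yet)
step 3: append 34 -> window=[20, 2, 34] (not full yet)
step 4: append 37 -> window=[20, 2, 34, 37] (not full yet)
step 5: append 29 -> window=[20, 2, 34, 37, 29] -> max=37
step 6: append 30 -> window=[2, 34, 37, 29, 30] -> max=37
step 7: append 37 -> window=[34, 37, 29, 30, 37] -> max=37
step 8: append 18 -> window=[37, 29, 30, 37, 18] -> max=37

Answer: 37 37 37 37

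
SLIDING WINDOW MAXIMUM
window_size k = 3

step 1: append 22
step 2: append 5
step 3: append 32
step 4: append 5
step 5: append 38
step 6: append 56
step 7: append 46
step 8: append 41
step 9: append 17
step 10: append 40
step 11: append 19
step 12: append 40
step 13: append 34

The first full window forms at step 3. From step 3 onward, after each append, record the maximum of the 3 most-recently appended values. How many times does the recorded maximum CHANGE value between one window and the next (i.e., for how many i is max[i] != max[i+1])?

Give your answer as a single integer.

step 1: append 22 -> window=[22] (not full yet)
step 2: append 5 -> window=[22, 5] (not full yet)
step 3: append 32 -> window=[22, 5, 32] -> max=32
step 4: append 5 -> window=[5, 32, 5] -> max=32
step 5: append 38 -> window=[32, 5, 38] -> max=38
step 6: append 56 -> window=[5, 38, 56] -> max=56
step 7: append 46 -> window=[38, 56, 46] -> max=56
step 8: append 41 -> window=[56, 46, 41] -> max=56
step 9: append 17 -> window=[46, 41, 17] -> max=46
step 10: append 40 -> window=[41, 17, 40] -> max=41
step 11: append 19 -> window=[17, 40, 19] -> max=40
step 12: append 40 -> window=[40, 19, 40] -> max=40
step 13: append 34 -> window=[19, 40, 34] -> max=40
Recorded maximums: 32 32 38 56 56 56 46 41 40 40 40
Changes between consecutive maximums: 5

Answer: 5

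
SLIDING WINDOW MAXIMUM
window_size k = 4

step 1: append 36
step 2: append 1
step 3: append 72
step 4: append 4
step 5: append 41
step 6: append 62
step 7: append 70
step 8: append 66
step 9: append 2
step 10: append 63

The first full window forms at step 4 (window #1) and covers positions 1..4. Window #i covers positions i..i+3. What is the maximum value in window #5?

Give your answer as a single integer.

Answer: 70

Derivation:
step 1: append 36 -> window=[36] (not full yet)
step 2: append 1 -> window=[36, 1] (not full yet)
step 3: append 72 -> window=[36, 1, 72] (not full yet)
step 4: append 4 -> window=[36, 1, 72, 4] -> max=72
step 5: append 41 -> window=[1, 72, 4, 41] -> max=72
step 6: append 62 -> window=[72, 4, 41, 62] -> max=72
step 7: append 70 -> window=[4, 41, 62, 70] -> max=70
step 8: append 66 -> window=[41, 62, 70, 66] -> max=70
Window #5 max = 70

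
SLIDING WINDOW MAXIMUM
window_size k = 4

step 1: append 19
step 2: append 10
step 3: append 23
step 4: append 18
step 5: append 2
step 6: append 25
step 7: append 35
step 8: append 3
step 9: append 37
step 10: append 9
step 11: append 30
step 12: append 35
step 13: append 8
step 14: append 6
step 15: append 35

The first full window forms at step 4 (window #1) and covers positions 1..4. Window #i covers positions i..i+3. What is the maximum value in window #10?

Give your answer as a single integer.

Answer: 35

Derivation:
step 1: append 19 -> window=[19] (not full yet)
step 2: append 10 -> window=[19, 10] (not full yet)
step 3: append 23 -> window=[19, 10, 23] (not full yet)
step 4: append 18 -> window=[19, 10, 23, 18] -> max=23
step 5: append 2 -> window=[10, 23, 18, 2] -> max=23
step 6: append 25 -> window=[23, 18, 2, 25] -> max=25
step 7: append 35 -> window=[18, 2, 25, 35] -> max=35
step 8: append 3 -> window=[2, 25, 35, 3] -> max=35
step 9: append 37 -> window=[25, 35, 3, 37] -> max=37
step 10: append 9 -> window=[35, 3, 37, 9] -> max=37
step 11: append 30 -> window=[3, 37, 9, 30] -> max=37
step 12: append 35 -> window=[37, 9, 30, 35] -> max=37
step 13: append 8 -> window=[9, 30, 35, 8] -> max=35
Window #10 max = 35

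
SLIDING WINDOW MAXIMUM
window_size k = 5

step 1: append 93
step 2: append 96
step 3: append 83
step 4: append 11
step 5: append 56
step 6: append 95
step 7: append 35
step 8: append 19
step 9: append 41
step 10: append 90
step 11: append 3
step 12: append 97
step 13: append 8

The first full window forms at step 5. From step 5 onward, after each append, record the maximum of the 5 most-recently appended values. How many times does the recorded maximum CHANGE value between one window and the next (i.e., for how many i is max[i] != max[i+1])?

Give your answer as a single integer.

Answer: 3

Derivation:
step 1: append 93 -> window=[93] (not full yet)
step 2: append 96 -> window=[93, 96] (not full yet)
step 3: append 83 -> window=[93, 96, 83] (not full yet)
step 4: append 11 -> window=[93, 96, 83, 11] (not full yet)
step 5: append 56 -> window=[93, 96, 83, 11, 56] -> max=96
step 6: append 95 -> window=[96, 83, 11, 56, 95] -> max=96
step 7: append 35 -> window=[83, 11, 56, 95, 35] -> max=95
step 8: append 19 -> window=[11, 56, 95, 35, 19] -> max=95
step 9: append 41 -> window=[56, 95, 35, 19, 41] -> max=95
step 10: append 90 -> window=[95, 35, 19, 41, 90] -> max=95
step 11: append 3 -> window=[35, 19, 41, 90, 3] -> max=90
step 12: append 97 -> window=[19, 41, 90, 3, 97] -> max=97
step 13: append 8 -> window=[41, 90, 3, 97, 8] -> max=97
Recorded maximums: 96 96 95 95 95 95 90 97 97
Changes between consecutive maximums: 3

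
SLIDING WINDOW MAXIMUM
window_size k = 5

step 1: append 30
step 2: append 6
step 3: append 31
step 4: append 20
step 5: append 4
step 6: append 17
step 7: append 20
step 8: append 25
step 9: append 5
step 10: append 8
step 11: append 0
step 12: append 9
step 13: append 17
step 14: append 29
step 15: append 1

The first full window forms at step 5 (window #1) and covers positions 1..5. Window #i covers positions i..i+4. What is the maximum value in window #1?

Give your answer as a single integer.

step 1: append 30 -> window=[30] (not full yet)
step 2: append 6 -> window=[30, 6] (not full yet)
step 3: append 31 -> window=[30, 6, 31] (not full yet)
step 4: append 20 -> window=[30, 6, 31, 20] (not full yet)
step 5: append 4 -> window=[30, 6, 31, 20, 4] -> max=31
Window #1 max = 31

Answer: 31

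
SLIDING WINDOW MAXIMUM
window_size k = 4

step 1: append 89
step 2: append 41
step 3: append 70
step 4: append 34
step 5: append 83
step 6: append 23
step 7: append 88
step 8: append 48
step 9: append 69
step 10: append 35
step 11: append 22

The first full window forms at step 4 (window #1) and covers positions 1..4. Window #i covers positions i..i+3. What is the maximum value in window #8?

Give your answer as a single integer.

Answer: 69

Derivation:
step 1: append 89 -> window=[89] (not full yet)
step 2: append 41 -> window=[89, 41] (not full yet)
step 3: append 70 -> window=[89, 41, 70] (not full yet)
step 4: append 34 -> window=[89, 41, 70, 34] -> max=89
step 5: append 83 -> window=[41, 70, 34, 83] -> max=83
step 6: append 23 -> window=[70, 34, 83, 23] -> max=83
step 7: append 88 -> window=[34, 83, 23, 88] -> max=88
step 8: append 48 -> window=[83, 23, 88, 48] -> max=88
step 9: append 69 -> window=[23, 88, 48, 69] -> max=88
step 10: append 35 -> window=[88, 48, 69, 35] -> max=88
step 11: append 22 -> window=[48, 69, 35, 22] -> max=69
Window #8 max = 69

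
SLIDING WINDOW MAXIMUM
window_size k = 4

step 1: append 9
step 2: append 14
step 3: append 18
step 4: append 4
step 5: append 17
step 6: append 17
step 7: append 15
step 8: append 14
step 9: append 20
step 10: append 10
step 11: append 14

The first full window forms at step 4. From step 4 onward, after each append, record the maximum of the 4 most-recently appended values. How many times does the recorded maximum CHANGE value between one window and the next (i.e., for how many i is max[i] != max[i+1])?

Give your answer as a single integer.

Answer: 2

Derivation:
step 1: append 9 -> window=[9] (not full yet)
step 2: append 14 -> window=[9, 14] (not full yet)
step 3: append 18 -> window=[9, 14, 18] (not full yet)
step 4: append 4 -> window=[9, 14, 18, 4] -> max=18
step 5: append 17 -> window=[14, 18, 4, 17] -> max=18
step 6: append 17 -> window=[18, 4, 17, 17] -> max=18
step 7: append 15 -> window=[4, 17, 17, 15] -> max=17
step 8: append 14 -> window=[17, 17, 15, 14] -> max=17
step 9: append 20 -> window=[17, 15, 14, 20] -> max=20
step 10: append 10 -> window=[15, 14, 20, 10] -> max=20
step 11: append 14 -> window=[14, 20, 10, 14] -> max=20
Recorded maximums: 18 18 18 17 17 20 20 20
Changes between consecutive maximums: 2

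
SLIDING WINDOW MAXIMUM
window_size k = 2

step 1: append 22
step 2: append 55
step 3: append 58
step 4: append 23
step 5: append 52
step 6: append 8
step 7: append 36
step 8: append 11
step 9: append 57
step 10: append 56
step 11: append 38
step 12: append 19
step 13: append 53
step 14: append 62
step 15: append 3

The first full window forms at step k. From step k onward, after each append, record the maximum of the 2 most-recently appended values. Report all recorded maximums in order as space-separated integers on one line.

Answer: 55 58 58 52 52 36 36 57 57 56 38 53 62 62

Derivation:
step 1: append 22 -> window=[22] (not full yet)
step 2: append 55 -> window=[22, 55] -> max=55
step 3: append 58 -> window=[55, 58] -> max=58
step 4: append 23 -> window=[58, 23] -> max=58
step 5: append 52 -> window=[23, 52] -> max=52
step 6: append 8 -> window=[52, 8] -> max=52
step 7: append 36 -> window=[8, 36] -> max=36
step 8: append 11 -> window=[36, 11] -> max=36
step 9: append 57 -> window=[11, 57] -> max=57
step 10: append 56 -> window=[57, 56] -> max=57
step 11: append 38 -> window=[56, 38] -> max=56
step 12: append 19 -> window=[38, 19] -> max=38
step 13: append 53 -> window=[19, 53] -> max=53
step 14: append 62 -> window=[53, 62] -> max=62
step 15: append 3 -> window=[62, 3] -> max=62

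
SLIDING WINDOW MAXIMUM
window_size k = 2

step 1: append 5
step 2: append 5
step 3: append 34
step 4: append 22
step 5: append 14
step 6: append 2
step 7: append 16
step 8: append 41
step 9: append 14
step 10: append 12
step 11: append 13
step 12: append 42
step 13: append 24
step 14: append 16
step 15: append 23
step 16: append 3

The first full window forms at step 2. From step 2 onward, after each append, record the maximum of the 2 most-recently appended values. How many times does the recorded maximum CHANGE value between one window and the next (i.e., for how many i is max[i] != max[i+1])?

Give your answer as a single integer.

Answer: 10

Derivation:
step 1: append 5 -> window=[5] (not full yet)
step 2: append 5 -> window=[5, 5] -> max=5
step 3: append 34 -> window=[5, 34] -> max=34
step 4: append 22 -> window=[34, 22] -> max=34
step 5: append 14 -> window=[22, 14] -> max=22
step 6: append 2 -> window=[14, 2] -> max=14
step 7: append 16 -> window=[2, 16] -> max=16
step 8: append 41 -> window=[16, 41] -> max=41
step 9: append 14 -> window=[41, 14] -> max=41
step 10: append 12 -> window=[14, 12] -> max=14
step 11: append 13 -> window=[12, 13] -> max=13
step 12: append 42 -> window=[13, 42] -> max=42
step 13: append 24 -> window=[42, 24] -> max=42
step 14: append 16 -> window=[24, 16] -> max=24
step 15: append 23 -> window=[16, 23] -> max=23
step 16: append 3 -> window=[23, 3] -> max=23
Recorded maximums: 5 34 34 22 14 16 41 41 14 13 42 42 24 23 23
Changes between consecutive maximums: 10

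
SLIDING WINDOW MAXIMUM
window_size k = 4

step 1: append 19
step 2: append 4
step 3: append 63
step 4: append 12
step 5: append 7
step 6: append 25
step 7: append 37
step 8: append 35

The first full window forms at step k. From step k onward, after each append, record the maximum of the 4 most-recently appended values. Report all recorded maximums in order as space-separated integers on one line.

step 1: append 19 -> window=[19] (not full yet)
step 2: append 4 -> window=[19, 4] (not full yet)
step 3: append 63 -> window=[19, 4, 63] (not full yet)
step 4: append 12 -> window=[19, 4, 63, 12] -> max=63
step 5: append 7 -> window=[4, 63, 12, 7] -> max=63
step 6: append 25 -> window=[63, 12, 7, 25] -> max=63
step 7: append 37 -> window=[12, 7, 25, 37] -> max=37
step 8: append 35 -> window=[7, 25, 37, 35] -> max=37

Answer: 63 63 63 37 37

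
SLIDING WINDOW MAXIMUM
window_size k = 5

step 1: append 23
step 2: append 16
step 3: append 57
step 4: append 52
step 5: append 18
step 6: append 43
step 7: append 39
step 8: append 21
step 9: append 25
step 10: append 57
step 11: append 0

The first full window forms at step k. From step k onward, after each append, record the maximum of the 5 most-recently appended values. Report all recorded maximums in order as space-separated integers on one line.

Answer: 57 57 57 52 43 57 57

Derivation:
step 1: append 23 -> window=[23] (not full yet)
step 2: append 16 -> window=[23, 16] (not full yet)
step 3: append 57 -> window=[23, 16, 57] (not full yet)
step 4: append 52 -> window=[23, 16, 57, 52] (not full yet)
step 5: append 18 -> window=[23, 16, 57, 52, 18] -> max=57
step 6: append 43 -> window=[16, 57, 52, 18, 43] -> max=57
step 7: append 39 -> window=[57, 52, 18, 43, 39] -> max=57
step 8: append 21 -> window=[52, 18, 43, 39, 21] -> max=52
step 9: append 25 -> window=[18, 43, 39, 21, 25] -> max=43
step 10: append 57 -> window=[43, 39, 21, 25, 57] -> max=57
step 11: append 0 -> window=[39, 21, 25, 57, 0] -> max=57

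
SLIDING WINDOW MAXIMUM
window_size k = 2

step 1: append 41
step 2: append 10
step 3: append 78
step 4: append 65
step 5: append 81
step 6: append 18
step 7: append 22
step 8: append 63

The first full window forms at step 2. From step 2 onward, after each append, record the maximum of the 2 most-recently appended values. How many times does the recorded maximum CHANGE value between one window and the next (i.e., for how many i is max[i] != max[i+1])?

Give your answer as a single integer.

step 1: append 41 -> window=[41] (not full yet)
step 2: append 10 -> window=[41, 10] -> max=41
step 3: append 78 -> window=[10, 78] -> max=78
step 4: append 65 -> window=[78, 65] -> max=78
step 5: append 81 -> window=[65, 81] -> max=81
step 6: append 18 -> window=[81, 18] -> max=81
step 7: append 22 -> window=[18, 22] -> max=22
step 8: append 63 -> window=[22, 63] -> max=63
Recorded maximums: 41 78 78 81 81 22 63
Changes between consecutive maximums: 4

Answer: 4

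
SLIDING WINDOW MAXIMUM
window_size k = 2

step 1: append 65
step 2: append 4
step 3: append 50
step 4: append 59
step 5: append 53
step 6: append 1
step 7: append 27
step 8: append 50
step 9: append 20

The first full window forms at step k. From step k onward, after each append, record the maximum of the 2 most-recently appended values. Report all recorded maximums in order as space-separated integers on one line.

step 1: append 65 -> window=[65] (not full yet)
step 2: append 4 -> window=[65, 4] -> max=65
step 3: append 50 -> window=[4, 50] -> max=50
step 4: append 59 -> window=[50, 59] -> max=59
step 5: append 53 -> window=[59, 53] -> max=59
step 6: append 1 -> window=[53, 1] -> max=53
step 7: append 27 -> window=[1, 27] -> max=27
step 8: append 50 -> window=[27, 50] -> max=50
step 9: append 20 -> window=[50, 20] -> max=50

Answer: 65 50 59 59 53 27 50 50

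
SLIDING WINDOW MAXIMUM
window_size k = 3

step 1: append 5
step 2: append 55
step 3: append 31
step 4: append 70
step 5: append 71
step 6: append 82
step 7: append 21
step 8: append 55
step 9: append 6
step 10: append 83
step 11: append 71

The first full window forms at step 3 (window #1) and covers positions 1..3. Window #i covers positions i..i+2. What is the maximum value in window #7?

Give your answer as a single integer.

step 1: append 5 -> window=[5] (not full yet)
step 2: append 55 -> window=[5, 55] (not full yet)
step 3: append 31 -> window=[5, 55, 31] -> max=55
step 4: append 70 -> window=[55, 31, 70] -> max=70
step 5: append 71 -> window=[31, 70, 71] -> max=71
step 6: append 82 -> window=[70, 71, 82] -> max=82
step 7: append 21 -> window=[71, 82, 21] -> max=82
step 8: append 55 -> window=[82, 21, 55] -> max=82
step 9: append 6 -> window=[21, 55, 6] -> max=55
Window #7 max = 55

Answer: 55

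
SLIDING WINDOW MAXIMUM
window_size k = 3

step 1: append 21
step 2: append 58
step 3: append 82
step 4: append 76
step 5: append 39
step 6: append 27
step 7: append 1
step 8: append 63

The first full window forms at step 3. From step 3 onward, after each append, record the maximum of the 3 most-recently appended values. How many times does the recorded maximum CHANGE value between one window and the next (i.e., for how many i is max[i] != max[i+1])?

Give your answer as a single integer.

step 1: append 21 -> window=[21] (not full yet)
step 2: append 58 -> window=[21, 58] (not full yet)
step 3: append 82 -> window=[21, 58, 82] -> max=82
step 4: append 76 -> window=[58, 82, 76] -> max=82
step 5: append 39 -> window=[82, 76, 39] -> max=82
step 6: append 27 -> window=[76, 39, 27] -> max=76
step 7: append 1 -> window=[39, 27, 1] -> max=39
step 8: append 63 -> window=[27, 1, 63] -> max=63
Recorded maximums: 82 82 82 76 39 63
Changes between consecutive maximums: 3

Answer: 3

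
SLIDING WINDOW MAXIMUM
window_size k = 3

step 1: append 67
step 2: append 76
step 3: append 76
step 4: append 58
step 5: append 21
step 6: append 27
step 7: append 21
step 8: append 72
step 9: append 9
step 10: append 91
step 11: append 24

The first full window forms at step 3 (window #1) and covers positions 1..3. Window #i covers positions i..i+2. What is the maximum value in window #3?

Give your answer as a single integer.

Answer: 76

Derivation:
step 1: append 67 -> window=[67] (not full yet)
step 2: append 76 -> window=[67, 76] (not full yet)
step 3: append 76 -> window=[67, 76, 76] -> max=76
step 4: append 58 -> window=[76, 76, 58] -> max=76
step 5: append 21 -> window=[76, 58, 21] -> max=76
Window #3 max = 76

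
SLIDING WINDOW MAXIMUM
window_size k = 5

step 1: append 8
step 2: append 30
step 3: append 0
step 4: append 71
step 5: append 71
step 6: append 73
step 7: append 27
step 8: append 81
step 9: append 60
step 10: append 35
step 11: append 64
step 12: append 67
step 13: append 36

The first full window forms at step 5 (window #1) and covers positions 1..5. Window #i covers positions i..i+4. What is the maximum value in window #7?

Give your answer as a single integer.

step 1: append 8 -> window=[8] (not full yet)
step 2: append 30 -> window=[8, 30] (not full yet)
step 3: append 0 -> window=[8, 30, 0] (not full yet)
step 4: append 71 -> window=[8, 30, 0, 71] (not full yet)
step 5: append 71 -> window=[8, 30, 0, 71, 71] -> max=71
step 6: append 73 -> window=[30, 0, 71, 71, 73] -> max=73
step 7: append 27 -> window=[0, 71, 71, 73, 27] -> max=73
step 8: append 81 -> window=[71, 71, 73, 27, 81] -> max=81
step 9: append 60 -> window=[71, 73, 27, 81, 60] -> max=81
step 10: append 35 -> window=[73, 27, 81, 60, 35] -> max=81
step 11: append 64 -> window=[27, 81, 60, 35, 64] -> max=81
Window #7 max = 81

Answer: 81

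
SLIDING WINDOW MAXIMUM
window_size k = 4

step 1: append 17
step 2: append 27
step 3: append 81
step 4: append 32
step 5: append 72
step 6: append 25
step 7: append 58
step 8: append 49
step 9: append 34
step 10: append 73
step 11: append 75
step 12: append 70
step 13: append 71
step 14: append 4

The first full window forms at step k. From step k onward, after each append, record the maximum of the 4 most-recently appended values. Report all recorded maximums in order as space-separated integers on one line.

step 1: append 17 -> window=[17] (not full yet)
step 2: append 27 -> window=[17, 27] (not full yet)
step 3: append 81 -> window=[17, 27, 81] (not full yet)
step 4: append 32 -> window=[17, 27, 81, 32] -> max=81
step 5: append 72 -> window=[27, 81, 32, 72] -> max=81
step 6: append 25 -> window=[81, 32, 72, 25] -> max=81
step 7: append 58 -> window=[32, 72, 25, 58] -> max=72
step 8: append 49 -> window=[72, 25, 58, 49] -> max=72
step 9: append 34 -> window=[25, 58, 49, 34] -> max=58
step 10: append 73 -> window=[58, 49, 34, 73] -> max=73
step 11: append 75 -> window=[49, 34, 73, 75] -> max=75
step 12: append 70 -> window=[34, 73, 75, 70] -> max=75
step 13: append 71 -> window=[73, 75, 70, 71] -> max=75
step 14: append 4 -> window=[75, 70, 71, 4] -> max=75

Answer: 81 81 81 72 72 58 73 75 75 75 75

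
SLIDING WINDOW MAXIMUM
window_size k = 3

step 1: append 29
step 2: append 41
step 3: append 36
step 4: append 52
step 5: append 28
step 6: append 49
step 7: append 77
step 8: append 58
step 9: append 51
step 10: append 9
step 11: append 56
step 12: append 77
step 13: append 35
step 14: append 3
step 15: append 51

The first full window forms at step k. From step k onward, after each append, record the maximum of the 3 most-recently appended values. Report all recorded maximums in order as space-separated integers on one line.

Answer: 41 52 52 52 77 77 77 58 56 77 77 77 51

Derivation:
step 1: append 29 -> window=[29] (not full yet)
step 2: append 41 -> window=[29, 41] (not full yet)
step 3: append 36 -> window=[29, 41, 36] -> max=41
step 4: append 52 -> window=[41, 36, 52] -> max=52
step 5: append 28 -> window=[36, 52, 28] -> max=52
step 6: append 49 -> window=[52, 28, 49] -> max=52
step 7: append 77 -> window=[28, 49, 77] -> max=77
step 8: append 58 -> window=[49, 77, 58] -> max=77
step 9: append 51 -> window=[77, 58, 51] -> max=77
step 10: append 9 -> window=[58, 51, 9] -> max=58
step 11: append 56 -> window=[51, 9, 56] -> max=56
step 12: append 77 -> window=[9, 56, 77] -> max=77
step 13: append 35 -> window=[56, 77, 35] -> max=77
step 14: append 3 -> window=[77, 35, 3] -> max=77
step 15: append 51 -> window=[35, 3, 51] -> max=51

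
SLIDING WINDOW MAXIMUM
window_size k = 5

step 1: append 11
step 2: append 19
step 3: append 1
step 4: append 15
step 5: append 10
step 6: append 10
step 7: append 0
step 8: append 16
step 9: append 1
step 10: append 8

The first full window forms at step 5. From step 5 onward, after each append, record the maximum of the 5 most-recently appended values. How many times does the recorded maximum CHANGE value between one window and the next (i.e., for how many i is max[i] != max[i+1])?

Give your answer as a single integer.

Answer: 2

Derivation:
step 1: append 11 -> window=[11] (not full yet)
step 2: append 19 -> window=[11, 19] (not full yet)
step 3: append 1 -> window=[11, 19, 1] (not full yet)
step 4: append 15 -> window=[11, 19, 1, 15] (not full yet)
step 5: append 10 -> window=[11, 19, 1, 15, 10] -> max=19
step 6: append 10 -> window=[19, 1, 15, 10, 10] -> max=19
step 7: append 0 -> window=[1, 15, 10, 10, 0] -> max=15
step 8: append 16 -> window=[15, 10, 10, 0, 16] -> max=16
step 9: append 1 -> window=[10, 10, 0, 16, 1] -> max=16
step 10: append 8 -> window=[10, 0, 16, 1, 8] -> max=16
Recorded maximums: 19 19 15 16 16 16
Changes between consecutive maximums: 2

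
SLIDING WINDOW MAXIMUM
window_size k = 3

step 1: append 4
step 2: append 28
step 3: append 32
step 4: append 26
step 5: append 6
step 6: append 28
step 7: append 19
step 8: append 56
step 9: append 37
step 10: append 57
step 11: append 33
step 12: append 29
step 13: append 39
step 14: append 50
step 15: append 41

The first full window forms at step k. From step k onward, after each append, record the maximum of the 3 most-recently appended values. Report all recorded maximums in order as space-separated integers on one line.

Answer: 32 32 32 28 28 56 56 57 57 57 39 50 50

Derivation:
step 1: append 4 -> window=[4] (not full yet)
step 2: append 28 -> window=[4, 28] (not full yet)
step 3: append 32 -> window=[4, 28, 32] -> max=32
step 4: append 26 -> window=[28, 32, 26] -> max=32
step 5: append 6 -> window=[32, 26, 6] -> max=32
step 6: append 28 -> window=[26, 6, 28] -> max=28
step 7: append 19 -> window=[6, 28, 19] -> max=28
step 8: append 56 -> window=[28, 19, 56] -> max=56
step 9: append 37 -> window=[19, 56, 37] -> max=56
step 10: append 57 -> window=[56, 37, 57] -> max=57
step 11: append 33 -> window=[37, 57, 33] -> max=57
step 12: append 29 -> window=[57, 33, 29] -> max=57
step 13: append 39 -> window=[33, 29, 39] -> max=39
step 14: append 50 -> window=[29, 39, 50] -> max=50
step 15: append 41 -> window=[39, 50, 41] -> max=50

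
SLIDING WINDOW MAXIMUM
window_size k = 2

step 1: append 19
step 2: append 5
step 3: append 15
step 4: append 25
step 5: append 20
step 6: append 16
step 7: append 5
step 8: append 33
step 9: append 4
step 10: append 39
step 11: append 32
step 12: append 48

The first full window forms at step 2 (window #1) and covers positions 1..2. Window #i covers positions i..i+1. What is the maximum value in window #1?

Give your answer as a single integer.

Answer: 19

Derivation:
step 1: append 19 -> window=[19] (not full yet)
step 2: append 5 -> window=[19, 5] -> max=19
Window #1 max = 19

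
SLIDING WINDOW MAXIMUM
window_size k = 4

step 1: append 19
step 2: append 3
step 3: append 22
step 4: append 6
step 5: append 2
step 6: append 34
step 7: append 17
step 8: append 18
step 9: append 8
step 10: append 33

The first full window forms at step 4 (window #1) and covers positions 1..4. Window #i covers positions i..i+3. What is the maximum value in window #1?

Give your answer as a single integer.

Answer: 22

Derivation:
step 1: append 19 -> window=[19] (not full yet)
step 2: append 3 -> window=[19, 3] (not full yet)
step 3: append 22 -> window=[19, 3, 22] (not full yet)
step 4: append 6 -> window=[19, 3, 22, 6] -> max=22
Window #1 max = 22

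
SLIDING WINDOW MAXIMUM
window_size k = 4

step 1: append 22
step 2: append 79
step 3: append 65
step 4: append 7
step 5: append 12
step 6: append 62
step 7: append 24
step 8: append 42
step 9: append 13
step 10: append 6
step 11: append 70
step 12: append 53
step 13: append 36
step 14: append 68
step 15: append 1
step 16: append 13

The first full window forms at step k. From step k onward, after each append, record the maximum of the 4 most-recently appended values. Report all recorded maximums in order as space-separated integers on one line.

step 1: append 22 -> window=[22] (not full yet)
step 2: append 79 -> window=[22, 79] (not full yet)
step 3: append 65 -> window=[22, 79, 65] (not full yet)
step 4: append 7 -> window=[22, 79, 65, 7] -> max=79
step 5: append 12 -> window=[79, 65, 7, 12] -> max=79
step 6: append 62 -> window=[65, 7, 12, 62] -> max=65
step 7: append 24 -> window=[7, 12, 62, 24] -> max=62
step 8: append 42 -> window=[12, 62, 24, 42] -> max=62
step 9: append 13 -> window=[62, 24, 42, 13] -> max=62
step 10: append 6 -> window=[24, 42, 13, 6] -> max=42
step 11: append 70 -> window=[42, 13, 6, 70] -> max=70
step 12: append 53 -> window=[13, 6, 70, 53] -> max=70
step 13: append 36 -> window=[6, 70, 53, 36] -> max=70
step 14: append 68 -> window=[70, 53, 36, 68] -> max=70
step 15: append 1 -> window=[53, 36, 68, 1] -> max=68
step 16: append 13 -> window=[36, 68, 1, 13] -> max=68

Answer: 79 79 65 62 62 62 42 70 70 70 70 68 68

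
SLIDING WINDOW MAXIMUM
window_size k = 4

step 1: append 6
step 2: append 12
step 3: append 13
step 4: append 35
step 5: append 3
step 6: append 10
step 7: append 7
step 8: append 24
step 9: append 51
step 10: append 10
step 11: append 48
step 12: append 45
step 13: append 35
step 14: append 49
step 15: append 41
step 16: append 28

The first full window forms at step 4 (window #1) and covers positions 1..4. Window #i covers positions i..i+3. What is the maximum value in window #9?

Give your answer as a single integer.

step 1: append 6 -> window=[6] (not full yet)
step 2: append 12 -> window=[6, 12] (not full yet)
step 3: append 13 -> window=[6, 12, 13] (not full yet)
step 4: append 35 -> window=[6, 12, 13, 35] -> max=35
step 5: append 3 -> window=[12, 13, 35, 3] -> max=35
step 6: append 10 -> window=[13, 35, 3, 10] -> max=35
step 7: append 7 -> window=[35, 3, 10, 7] -> max=35
step 8: append 24 -> window=[3, 10, 7, 24] -> max=24
step 9: append 51 -> window=[10, 7, 24, 51] -> max=51
step 10: append 10 -> window=[7, 24, 51, 10] -> max=51
step 11: append 48 -> window=[24, 51, 10, 48] -> max=51
step 12: append 45 -> window=[51, 10, 48, 45] -> max=51
Window #9 max = 51

Answer: 51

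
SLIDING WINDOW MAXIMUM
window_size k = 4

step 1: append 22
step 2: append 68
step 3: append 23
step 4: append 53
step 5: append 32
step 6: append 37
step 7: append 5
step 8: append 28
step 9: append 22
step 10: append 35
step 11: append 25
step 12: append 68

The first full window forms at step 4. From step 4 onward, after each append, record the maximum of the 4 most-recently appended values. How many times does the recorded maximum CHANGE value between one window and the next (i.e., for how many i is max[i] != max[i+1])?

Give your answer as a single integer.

Answer: 4

Derivation:
step 1: append 22 -> window=[22] (not full yet)
step 2: append 68 -> window=[22, 68] (not full yet)
step 3: append 23 -> window=[22, 68, 23] (not full yet)
step 4: append 53 -> window=[22, 68, 23, 53] -> max=68
step 5: append 32 -> window=[68, 23, 53, 32] -> max=68
step 6: append 37 -> window=[23, 53, 32, 37] -> max=53
step 7: append 5 -> window=[53, 32, 37, 5] -> max=53
step 8: append 28 -> window=[32, 37, 5, 28] -> max=37
step 9: append 22 -> window=[37, 5, 28, 22] -> max=37
step 10: append 35 -> window=[5, 28, 22, 35] -> max=35
step 11: append 25 -> window=[28, 22, 35, 25] -> max=35
step 12: append 68 -> window=[22, 35, 25, 68] -> max=68
Recorded maximums: 68 68 53 53 37 37 35 35 68
Changes between consecutive maximums: 4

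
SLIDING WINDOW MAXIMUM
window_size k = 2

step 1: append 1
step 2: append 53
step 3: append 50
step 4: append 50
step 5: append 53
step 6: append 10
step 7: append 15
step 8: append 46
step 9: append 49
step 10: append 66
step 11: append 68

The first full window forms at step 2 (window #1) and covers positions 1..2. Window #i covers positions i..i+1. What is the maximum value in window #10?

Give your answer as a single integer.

step 1: append 1 -> window=[1] (not full yet)
step 2: append 53 -> window=[1, 53] -> max=53
step 3: append 50 -> window=[53, 50] -> max=53
step 4: append 50 -> window=[50, 50] -> max=50
step 5: append 53 -> window=[50, 53] -> max=53
step 6: append 10 -> window=[53, 10] -> max=53
step 7: append 15 -> window=[10, 15] -> max=15
step 8: append 46 -> window=[15, 46] -> max=46
step 9: append 49 -> window=[46, 49] -> max=49
step 10: append 66 -> window=[49, 66] -> max=66
step 11: append 68 -> window=[66, 68] -> max=68
Window #10 max = 68

Answer: 68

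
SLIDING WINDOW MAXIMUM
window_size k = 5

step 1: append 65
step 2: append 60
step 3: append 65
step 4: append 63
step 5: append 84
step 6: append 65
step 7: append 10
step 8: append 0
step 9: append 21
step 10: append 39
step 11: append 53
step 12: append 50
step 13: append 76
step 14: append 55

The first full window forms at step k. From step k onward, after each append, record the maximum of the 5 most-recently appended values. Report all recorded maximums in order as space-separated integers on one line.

Answer: 84 84 84 84 84 65 53 53 76 76

Derivation:
step 1: append 65 -> window=[65] (not full yet)
step 2: append 60 -> window=[65, 60] (not full yet)
step 3: append 65 -> window=[65, 60, 65] (not full yet)
step 4: append 63 -> window=[65, 60, 65, 63] (not full yet)
step 5: append 84 -> window=[65, 60, 65, 63, 84] -> max=84
step 6: append 65 -> window=[60, 65, 63, 84, 65] -> max=84
step 7: append 10 -> window=[65, 63, 84, 65, 10] -> max=84
step 8: append 0 -> window=[63, 84, 65, 10, 0] -> max=84
step 9: append 21 -> window=[84, 65, 10, 0, 21] -> max=84
step 10: append 39 -> window=[65, 10, 0, 21, 39] -> max=65
step 11: append 53 -> window=[10, 0, 21, 39, 53] -> max=53
step 12: append 50 -> window=[0, 21, 39, 53, 50] -> max=53
step 13: append 76 -> window=[21, 39, 53, 50, 76] -> max=76
step 14: append 55 -> window=[39, 53, 50, 76, 55] -> max=76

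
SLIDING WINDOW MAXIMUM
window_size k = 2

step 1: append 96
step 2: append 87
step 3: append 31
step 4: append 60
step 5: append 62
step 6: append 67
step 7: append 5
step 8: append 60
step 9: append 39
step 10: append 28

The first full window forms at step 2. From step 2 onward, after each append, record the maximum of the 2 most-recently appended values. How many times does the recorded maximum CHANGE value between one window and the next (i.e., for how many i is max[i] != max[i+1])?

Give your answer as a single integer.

Answer: 6

Derivation:
step 1: append 96 -> window=[96] (not full yet)
step 2: append 87 -> window=[96, 87] -> max=96
step 3: append 31 -> window=[87, 31] -> max=87
step 4: append 60 -> window=[31, 60] -> max=60
step 5: append 62 -> window=[60, 62] -> max=62
step 6: append 67 -> window=[62, 67] -> max=67
step 7: append 5 -> window=[67, 5] -> max=67
step 8: append 60 -> window=[5, 60] -> max=60
step 9: append 39 -> window=[60, 39] -> max=60
step 10: append 28 -> window=[39, 28] -> max=39
Recorded maximums: 96 87 60 62 67 67 60 60 39
Changes between consecutive maximums: 6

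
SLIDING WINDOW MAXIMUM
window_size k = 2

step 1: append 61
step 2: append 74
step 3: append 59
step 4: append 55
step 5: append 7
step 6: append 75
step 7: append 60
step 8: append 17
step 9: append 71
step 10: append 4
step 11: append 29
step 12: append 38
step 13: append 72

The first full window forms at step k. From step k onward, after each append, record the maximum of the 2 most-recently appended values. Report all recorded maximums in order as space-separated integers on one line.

step 1: append 61 -> window=[61] (not full yet)
step 2: append 74 -> window=[61, 74] -> max=74
step 3: append 59 -> window=[74, 59] -> max=74
step 4: append 55 -> window=[59, 55] -> max=59
step 5: append 7 -> window=[55, 7] -> max=55
step 6: append 75 -> window=[7, 75] -> max=75
step 7: append 60 -> window=[75, 60] -> max=75
step 8: append 17 -> window=[60, 17] -> max=60
step 9: append 71 -> window=[17, 71] -> max=71
step 10: append 4 -> window=[71, 4] -> max=71
step 11: append 29 -> window=[4, 29] -> max=29
step 12: append 38 -> window=[29, 38] -> max=38
step 13: append 72 -> window=[38, 72] -> max=72

Answer: 74 74 59 55 75 75 60 71 71 29 38 72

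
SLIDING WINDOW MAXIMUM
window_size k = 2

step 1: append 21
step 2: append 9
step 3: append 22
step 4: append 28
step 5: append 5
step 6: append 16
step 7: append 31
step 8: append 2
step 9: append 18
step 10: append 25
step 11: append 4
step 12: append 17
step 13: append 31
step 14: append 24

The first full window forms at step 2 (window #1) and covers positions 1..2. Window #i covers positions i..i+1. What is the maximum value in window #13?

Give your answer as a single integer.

step 1: append 21 -> window=[21] (not full yet)
step 2: append 9 -> window=[21, 9] -> max=21
step 3: append 22 -> window=[9, 22] -> max=22
step 4: append 28 -> window=[22, 28] -> max=28
step 5: append 5 -> window=[28, 5] -> max=28
step 6: append 16 -> window=[5, 16] -> max=16
step 7: append 31 -> window=[16, 31] -> max=31
step 8: append 2 -> window=[31, 2] -> max=31
step 9: append 18 -> window=[2, 18] -> max=18
step 10: append 25 -> window=[18, 25] -> max=25
step 11: append 4 -> window=[25, 4] -> max=25
step 12: append 17 -> window=[4, 17] -> max=17
step 13: append 31 -> window=[17, 31] -> max=31
step 14: append 24 -> window=[31, 24] -> max=31
Window #13 max = 31

Answer: 31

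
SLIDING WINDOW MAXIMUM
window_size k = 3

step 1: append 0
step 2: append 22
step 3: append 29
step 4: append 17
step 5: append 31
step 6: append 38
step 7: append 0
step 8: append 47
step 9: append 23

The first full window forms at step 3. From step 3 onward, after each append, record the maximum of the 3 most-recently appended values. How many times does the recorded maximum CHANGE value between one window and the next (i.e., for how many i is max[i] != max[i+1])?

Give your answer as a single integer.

Answer: 3

Derivation:
step 1: append 0 -> window=[0] (not full yet)
step 2: append 22 -> window=[0, 22] (not full yet)
step 3: append 29 -> window=[0, 22, 29] -> max=29
step 4: append 17 -> window=[22, 29, 17] -> max=29
step 5: append 31 -> window=[29, 17, 31] -> max=31
step 6: append 38 -> window=[17, 31, 38] -> max=38
step 7: append 0 -> window=[31, 38, 0] -> max=38
step 8: append 47 -> window=[38, 0, 47] -> max=47
step 9: append 23 -> window=[0, 47, 23] -> max=47
Recorded maximums: 29 29 31 38 38 47 47
Changes between consecutive maximums: 3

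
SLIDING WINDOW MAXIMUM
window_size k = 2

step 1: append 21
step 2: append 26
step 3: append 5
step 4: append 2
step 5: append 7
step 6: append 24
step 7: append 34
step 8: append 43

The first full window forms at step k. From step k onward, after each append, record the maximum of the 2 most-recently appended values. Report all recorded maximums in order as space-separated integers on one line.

step 1: append 21 -> window=[21] (not full yet)
step 2: append 26 -> window=[21, 26] -> max=26
step 3: append 5 -> window=[26, 5] -> max=26
step 4: append 2 -> window=[5, 2] -> max=5
step 5: append 7 -> window=[2, 7] -> max=7
step 6: append 24 -> window=[7, 24] -> max=24
step 7: append 34 -> window=[24, 34] -> max=34
step 8: append 43 -> window=[34, 43] -> max=43

Answer: 26 26 5 7 24 34 43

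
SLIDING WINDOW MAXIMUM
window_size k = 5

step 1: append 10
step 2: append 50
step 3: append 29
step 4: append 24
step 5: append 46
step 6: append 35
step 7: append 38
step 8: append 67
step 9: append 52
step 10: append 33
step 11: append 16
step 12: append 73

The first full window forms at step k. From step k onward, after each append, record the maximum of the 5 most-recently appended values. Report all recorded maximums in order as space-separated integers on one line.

step 1: append 10 -> window=[10] (not full yet)
step 2: append 50 -> window=[10, 50] (not full yet)
step 3: append 29 -> window=[10, 50, 29] (not full yet)
step 4: append 24 -> window=[10, 50, 29, 24] (not full yet)
step 5: append 46 -> window=[10, 50, 29, 24, 46] -> max=50
step 6: append 35 -> window=[50, 29, 24, 46, 35] -> max=50
step 7: append 38 -> window=[29, 24, 46, 35, 38] -> max=46
step 8: append 67 -> window=[24, 46, 35, 38, 67] -> max=67
step 9: append 52 -> window=[46, 35, 38, 67, 52] -> max=67
step 10: append 33 -> window=[35, 38, 67, 52, 33] -> max=67
step 11: append 16 -> window=[38, 67, 52, 33, 16] -> max=67
step 12: append 73 -> window=[67, 52, 33, 16, 73] -> max=73

Answer: 50 50 46 67 67 67 67 73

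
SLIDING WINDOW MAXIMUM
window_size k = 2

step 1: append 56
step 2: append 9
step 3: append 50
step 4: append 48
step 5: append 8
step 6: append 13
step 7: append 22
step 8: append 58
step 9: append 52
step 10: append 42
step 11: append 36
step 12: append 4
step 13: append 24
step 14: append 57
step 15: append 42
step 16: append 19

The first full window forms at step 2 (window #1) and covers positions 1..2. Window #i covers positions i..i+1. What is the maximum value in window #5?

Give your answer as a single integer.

step 1: append 56 -> window=[56] (not full yet)
step 2: append 9 -> window=[56, 9] -> max=56
step 3: append 50 -> window=[9, 50] -> max=50
step 4: append 48 -> window=[50, 48] -> max=50
step 5: append 8 -> window=[48, 8] -> max=48
step 6: append 13 -> window=[8, 13] -> max=13
Window #5 max = 13

Answer: 13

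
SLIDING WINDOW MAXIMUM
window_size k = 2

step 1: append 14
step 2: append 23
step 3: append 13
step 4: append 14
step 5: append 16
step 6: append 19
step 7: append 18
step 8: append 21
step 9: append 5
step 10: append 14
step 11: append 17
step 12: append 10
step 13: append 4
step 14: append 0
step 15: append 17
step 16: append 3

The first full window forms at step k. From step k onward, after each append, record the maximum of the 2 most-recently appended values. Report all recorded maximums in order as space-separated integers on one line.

step 1: append 14 -> window=[14] (not full yet)
step 2: append 23 -> window=[14, 23] -> max=23
step 3: append 13 -> window=[23, 13] -> max=23
step 4: append 14 -> window=[13, 14] -> max=14
step 5: append 16 -> window=[14, 16] -> max=16
step 6: append 19 -> window=[16, 19] -> max=19
step 7: append 18 -> window=[19, 18] -> max=19
step 8: append 21 -> window=[18, 21] -> max=21
step 9: append 5 -> window=[21, 5] -> max=21
step 10: append 14 -> window=[5, 14] -> max=14
step 11: append 17 -> window=[14, 17] -> max=17
step 12: append 10 -> window=[17, 10] -> max=17
step 13: append 4 -> window=[10, 4] -> max=10
step 14: append 0 -> window=[4, 0] -> max=4
step 15: append 17 -> window=[0, 17] -> max=17
step 16: append 3 -> window=[17, 3] -> max=17

Answer: 23 23 14 16 19 19 21 21 14 17 17 10 4 17 17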